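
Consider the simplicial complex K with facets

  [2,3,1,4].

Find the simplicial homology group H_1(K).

Order the vertices as 1 < 2 < 3 < 4. Listing each simplex with vertices in this order, K has dimension 3 with simplices:

  0-simplices (4): [1], [2], [3], [4]
  1-simplices (6): [1,2], [1,3], [1,4], [2,3], [2,4], [3,4]
  2-simplices (4): [1,2,3], [1,2,4], [1,3,4], [2,3,4]
  3-simplices (1): [1,2,3,4]

so the chain groups are C_0 ≅ Z^4, C_1 ≅ Z^6, C_2 ≅ Z^4, C_3 ≅ Z^1.

Boundary ∂_1: C_1 → C_0 maps an edge to its endpoints' difference, ∂[p,q] = q − p. For instance
  ∂[1,2] = [2] − [1].
This gives a 4×6 integer matrix of rank 3; reducing to Smith normal form yields diagonal entries (1,1,1).

The boundary map ∂_2: C_2 → C_1 sends each 2-simplex [p,q,r] to [q,r] − [p,r] + [p,q]. For instance
  ∂[1,3,4] = [3,4] − [1,4] + [1,3],
  ∂[2,3,4] = [3,4] − [2,4] + [2,3].
The resulting 6×4 matrix has rank 3, and its Smith normal form has invariant factors (1,1,1).

The boundary map ∂_3: C_3 → C_2 sends each 3-simplex σ to the alternating sum Σ_i (−1)^i (σ with its i-th vertex removed). For instance
  ∂[1,2,3,4] = [2,3,4] − [1,3,4] + [1,2,4] − [1,2,3].
The resulting 4×1 matrix has rank 1, and its Smith normal form has invariant factors (1).

Reading off H_k = ker ∂_k / im ∂_{k+1}:

  H_1: rank ker ∂_1 − rank ∂_2 = (6 − 3) − 3 = 0, and the invariant factors of ∂_2 are all 1, so H_1 = 0.

H_1 = 0.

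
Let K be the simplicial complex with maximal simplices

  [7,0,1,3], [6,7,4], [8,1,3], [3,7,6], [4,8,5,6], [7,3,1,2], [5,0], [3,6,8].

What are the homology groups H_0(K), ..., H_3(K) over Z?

We work with the vertex ordering 0 < 1 < 2 < 3 < 4 < 5 < 6 < 7 < 8. The simplices of K, each written with vertices in increasing order, are:

  0-simplices (9): [0], [1], [2], [3], [4], [5], [6], [7], [8]
  1-simplices (21): [0,1], [0,3], [0,5], [0,7], [1,2], [1,3], [1,7], [1,8], [2,3], [2,7], [3,6], [3,7], [3,8], [4,5], [4,6], [4,7], [4,8], [5,6], [5,8], [6,7], [6,8]
  2-simplices (15): [0,1,3], [0,1,7], [0,3,7], [1,2,3], [1,2,7], [1,3,7], [1,3,8], [2,3,7], [3,6,7], [3,6,8], [4,5,6], [4,5,8], [4,6,7], [4,6,8], [5,6,8]
  3-simplices (3): [0,1,3,7], [1,2,3,7], [4,5,6,8]

Hence C_0 ≅ Z^9, C_1 ≅ Z^21, C_2 ≅ Z^15, C_3 ≅ Z^3.

The boundary map ∂_1: C_1 → C_0 maps an edge to its endpoints' difference, ∂[p,q] = q − p.
The 9×21 boundary matrix has rank 8 and Smith normal form diag(1,1,1,1,1,1,1,1).

∂_2: C_2 → C_1 acts by ∂[p,q,r] = [q,r] − [p,r] + [p,q]. For instance
  ∂[4,5,6] = [5,6] − [4,6] + [4,5],
  ∂[5,6,8] = [6,8] − [5,8] + [5,6].
As a 21×15 matrix over Z this has rank 12, with invariant factors (1,1,1,1,1,1,1,1,1,1,1,1).

∂_3: C_3 → C_2 sends each 3-simplex σ to the alternating sum Σ_i (−1)^i (σ with its i-th vertex removed). For instance
  ∂[1,2,3,7] = [2,3,7] − [1,3,7] + [1,2,7] − [1,2,3],
  ∂[0,1,3,7] = [1,3,7] − [0,3,7] + [0,1,7] − [0,1,3].
The resulting 15×3 matrix has rank 3, and its Smith normal form has invariant factors (1,1,1).

Now H_k = ker ∂_k / im ∂_{k+1}, so:

  H_0: rank C_0 − rank ∂_1 = 9 − 8 = 1, and the invariant factors of ∂_1 are all 1, so H_0 = Z.
  H_1: rank ker ∂_1 − rank ∂_2 = (21 − 8) − 12 = 1, and the invariant factors of ∂_2 are all 1, so H_1 = Z.
  H_2: rank ker ∂_2 − rank ∂_3 = (15 − 12) − 3 = 0, and the invariant factors of ∂_3 are all 1, so H_2 = 0.
  H_3: rank ker ∂_3 − rank ∂_4 = (3 − 3) − 0 = 0, and there is no ∂_4, so H_3 = 0.

H_0 = Z,  H_1 = Z,  H_2 = 0,  H_3 = 0.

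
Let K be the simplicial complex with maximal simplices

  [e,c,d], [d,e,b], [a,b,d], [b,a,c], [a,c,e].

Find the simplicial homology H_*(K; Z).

Take the total order a < b < c < d < e on the vertex set. Then K (dimension 2) consists of the simplices:

  0-simplices (5): a, b, c, d, e
  1-simplices (10): ab, ac, ad, ae, bc, bd, be, cd, ce, de
  2-simplices (5): abc, abd, ace, bde, cde

giving chain groups C_0 ≅ Z^5, C_1 ≅ Z^10, C_2 ≅ Z^5.

Boundary ∂_1: C_1 → C_0 maps an edge to its endpoints' difference, ∂[p,q] = q − p. For instance
  ∂de = e − d.
As a 5×10 matrix over Z this has rank 4, with invariant factors (1,1,1,1).

Boundary ∂_2: C_2 → C_1 maps a triangle to the signed sum of its edges. For instance
  ∂ace = ce − ae + ac,
  ∂cde = de − ce + cd.
The 10×5 boundary matrix has rank 5 and Smith normal form diag(1,1,1,1,1).

Reading off H_k = ker ∂_k / im ∂_{k+1}:

  H_0: rank C_0 − rank ∂_1 = 5 − 4 = 1, and the invariant factors of ∂_1 are all 1, so H_0 ≅ Z.
  H_1: rank ker ∂_1 − rank ∂_2 = (10 − 4) − 5 = 1, and the invariant factors of ∂_2 are all 1, so H_1 ≅ Z.
  H_2: rank ker ∂_2 − rank ∂_3 = (5 − 5) − 0 = 0, and there is no ∂_3, so H_2 ≅ 0.

H_0 ≅ Z,  H_1 ≅ Z,  H_2 = 0.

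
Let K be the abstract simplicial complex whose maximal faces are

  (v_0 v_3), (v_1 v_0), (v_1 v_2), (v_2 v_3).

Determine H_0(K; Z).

Take the total order v_0 < v_1 < v_2 < v_3 on the vertex set. Then K (dimension 1) consists of the simplices:

  0-simplices (4): [v_0], [v_1], [v_2], [v_3]
  1-simplices (4): [v_0,v_1], [v_0,v_3], [v_1,v_2], [v_2,v_3]

Hence C_0 ≅ Z^4, C_1 ≅ Z^4.

∂_1: C_1 → C_0 maps an edge to its endpoints' difference, ∂[p,q] = q − p. For instance
  ∂[v_2,v_3] = [v_3] − [v_2].
As a 4×4 matrix over Z this has rank 3, with invariant factors (1,1,1).

Computing H_k = (kernel of ∂_k) / (image of ∂_{k+1}):

  H_0: rank C_0 − rank ∂_1 = 4 − 3 = 1, and the invariant factors of ∂_1 are all 1, so H_0 ≅ Z.

(K is a triangulation of the circle S^1.)

H_0 = Z.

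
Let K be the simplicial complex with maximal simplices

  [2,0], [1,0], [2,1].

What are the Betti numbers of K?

b_0 = 1, b_1 = 1.

Take the total order 0 < 1 < 2 on the vertex set. Then K (dimension 1) consists of the simplices:

  0-simplices (3): [0], [1], [2]
  1-simplices (3): [0,1], [0,2], [1,2]

giving chain groups C_0 ≅ Z^3, C_1 ≅ Z^3.

Boundary ∂_1: C_1 → C_0 sends each edge [p,q] (with p < q) to q − p. For instance
  ∂[0,2] = [2] − [0].
The 3×3 boundary matrix has rank 2 and Smith normal form diag(1,1).

From H_k ≅ ker(∂_k) / im(∂_{k+1}) we obtain:

  H_0: rank C_0 − rank ∂_1 = 3 − 2 = 1, and the invariant factors of ∂_1 are all 1, so H_0 ≅ Z.
  H_1: rank ker ∂_1 − rank ∂_2 = (3 − 2) − 0 = 1, and there is no ∂_2, so H_1 ≅ Z.

Hence the Betti numbers are b_0 = 1, b_1 = 1.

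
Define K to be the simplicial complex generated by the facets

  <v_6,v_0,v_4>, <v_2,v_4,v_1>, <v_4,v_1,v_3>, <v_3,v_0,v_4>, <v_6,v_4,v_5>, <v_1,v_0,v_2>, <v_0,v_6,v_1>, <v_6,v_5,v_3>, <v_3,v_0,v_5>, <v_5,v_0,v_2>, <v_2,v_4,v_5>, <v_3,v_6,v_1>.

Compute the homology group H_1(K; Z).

H_1 = Z/2Z.

Order the vertices as v_0 < v_1 < v_2 < v_3 < v_4 < v_5 < v_6. Listing each simplex with vertices in this order, K has dimension 2 with simplices:

  0-simplices (7): [v_0], [v_1], [v_2], [v_3], [v_4], [v_5], [v_6]
  1-simplices (18): (18 of them)
  2-simplices (12): (12 of them)

so the chain groups are C_0 ≅ Z^7, C_1 ≅ Z^18, C_2 ≅ Z^12.

∂_1: C_1 → C_0 maps an edge to its endpoints' difference, ∂[p,q] = q − p.
As a 7×18 matrix over Z this has rank 6, with invariant factors (1,1,1,1,1,1).

∂_2: C_2 → C_1 maps a triangle to the signed sum of its edges. For instance
  ∂[v_0,v_1,v_6] = [v_1,v_6] − [v_0,v_6] + [v_0,v_1],
  ∂[v_1,v_3,v_4] = [v_3,v_4] − [v_1,v_4] + [v_1,v_3].
This gives a 18×12 integer matrix of rank 12; reducing to Smith normal form yields diagonal entries (1,1,1,1,1,1,1,1,1,1,1,2).

Computing H_k = (kernel of ∂_k) / (image of ∂_{k+1}):

  H_1: rank ker ∂_1 − rank ∂_2 = (18 − 6) − 12 = 0, and ∂_2 has invariant factor 2 > 1, so H_1 ≅ Z/2Z.

(K is a triangulation of the real projective plane RP^2.)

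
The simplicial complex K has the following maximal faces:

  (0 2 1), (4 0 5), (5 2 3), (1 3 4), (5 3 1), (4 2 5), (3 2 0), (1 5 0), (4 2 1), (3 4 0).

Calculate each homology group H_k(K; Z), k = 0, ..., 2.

Fix the vertex order 0 < 1 < 2 < 3 < 4 < 5 and write every simplex with vertices in increasing order. Then dim K = 2 and the simplices of K are:

  0-simplices (6): [0], [1], [2], [3], [4], [5]
  1-simplices (15): [0,1], [0,2], [0,3], [0,4], [0,5], [1,2], [1,3], [1,4], [1,5], [2,3], [2,4], [2,5], [3,4], [3,5], [4,5]
  2-simplices (10): [0,1,2], [0,1,5], [0,2,3], [0,3,4], [0,4,5], [1,2,4], [1,3,4], [1,3,5], [2,3,5], [2,4,5]

giving chain groups C_0 ≅ Z^6, C_1 ≅ Z^15, C_2 ≅ Z^10.

Boundary ∂_1: C_1 → C_0 maps an edge to its endpoints' difference, ∂[p,q] = q − p.
As a 6×15 matrix over Z this has rank 5, with invariant factors (1,1,1,1,1).

The boundary map ∂_2: C_2 → C_1 sends each 2-simplex [p,q,r] to [q,r] − [p,r] + [p,q]. For instance
  ∂[0,1,5] = [1,5] − [0,5] + [0,1],
  ∂[1,3,5] = [3,5] − [1,5] + [1,3].
This gives a 15×10 integer matrix of rank 10; reducing to Smith normal form yields diagonal entries (1,1,1,1,1,1,1,1,1,2).

Computing H_k = (kernel of ∂_k) / (image of ∂_{k+1}):

  H_0: rank C_0 − rank ∂_1 = 6 − 5 = 1, and the invariant factors of ∂_1 are all 1, so H_0 ≅ Z.
  H_1: rank ker ∂_1 − rank ∂_2 = (15 − 5) − 10 = 0, and ∂_2 has invariant factor 2 > 1, so H_1 ≅ Z/2.
  H_2: rank ker ∂_2 − rank ∂_3 = (10 − 10) − 0 = 0, and there is no ∂_3, so H_2 ≅ 0.

As a check, the Euler characteristic is 6 − 15 + 10 = 1, which agrees with 1 − 0 + 0 = 1.
(K is a triangulation of the real projective plane RP^2.)

H_0 ≅ Z,  H_1 ≅ Z/2,  H_2 = 0.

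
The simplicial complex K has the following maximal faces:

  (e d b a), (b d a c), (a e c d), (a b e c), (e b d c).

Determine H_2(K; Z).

We work with the vertex ordering a < b < c < d < e. The simplices of K, each written with vertices in increasing order, are:

  0-simplices (5): a, b, c, d, e
  1-simplices (10): ab, ac, ad, ae, bc, bd, be, cd, ce, de
  2-simplices (10): abc, abd, abe, acd, ace, ade, bcd, bce, bde, cde
  3-simplices (5): abcd, abce, abde, acde, bcde

Hence C_0 ≅ Z^5, C_1 ≅ Z^10, C_2 ≅ Z^10, C_3 ≅ Z^5.

The boundary map ∂_1: C_1 → C_0 maps an edge to its endpoints' difference, ∂[p,q] = q − p. For instance
  ∂ad = d − a.
The 5×10 boundary matrix has rank 4 and Smith normal form diag(1,1,1,1).

Boundary ∂_2: C_2 → C_1 acts by ∂[p,q,r] = [q,r] − [p,r] + [p,q]. For instance
  ∂bcd = cd − bd + bc,
  ∂ade = de − ae + ad.
The resulting 10×10 matrix has rank 6, and its Smith normal form has invariant factors (1,1,1,1,1,1).

∂_3: C_3 → C_2 sends each 3-simplex σ to the alternating sum Σ_i (−1)^i (σ with its i-th vertex removed). For instance
  ∂acde = cde − ade + ace − acd,
  ∂bcde = cde − bde + bce − bcd.
The resulting 10×5 matrix has rank 4, and its Smith normal form has invariant factors (1,1,1,1).

Reading off H_k = ker ∂_k / im ∂_{k+1}:

  H_2: rank ker ∂_2 − rank ∂_3 = (10 − 6) − 4 = 0, and the invariant factors of ∂_3 are all 1, so H_2 ≅ 0.

H_2 ≅ 0.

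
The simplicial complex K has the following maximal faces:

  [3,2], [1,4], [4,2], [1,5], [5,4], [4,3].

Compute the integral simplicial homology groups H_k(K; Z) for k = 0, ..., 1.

We work with the vertex ordering 1 < 2 < 3 < 4 < 5. The simplices of K, each written with vertices in increasing order, are:

  0-simplices (5): [1], [2], [3], [4], [5]
  1-simplices (6): [1,4], [1,5], [2,3], [2,4], [3,4], [4,5]

giving chain groups C_0 ≅ Z^5, C_1 ≅ Z^6.

∂_1: C_1 → C_0 maps an edge to its endpoints' difference, ∂[p,q] = q − p.
The 5×6 boundary matrix has rank 4 and Smith normal form diag(1,1,1,1).

Now H_k = ker ∂_k / im ∂_{k+1}, so:

  H_0: rank C_0 − rank ∂_1 = 5 − 4 = 1, and the invariant factors of ∂_1 are all 1, so H_0 ≅ Z.
  H_1: rank ker ∂_1 − rank ∂_2 = (6 − 4) − 0 = 2, and there is no ∂_2, so H_1 ≅ Z^2.

H_0 = Z,  H_1 = Z^2.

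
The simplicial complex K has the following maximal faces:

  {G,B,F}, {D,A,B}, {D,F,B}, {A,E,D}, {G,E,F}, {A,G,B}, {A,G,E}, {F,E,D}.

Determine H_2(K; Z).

We work with the vertex ordering A < B < D < E < F < G. The simplices of K, each written with vertices in increasing order, are:

  0-simplices (6): A, B, D, E, F, G
  1-simplices (12): AB, AD, AE, AG, BD, BF, BG, DE, DF, EF, EG, FG
  2-simplices (8): ABD, ABG, ADE, AEG, BDF, BFG, DEF, EFG

Hence C_0 ≅ Z^6, C_1 ≅ Z^12, C_2 ≅ Z^8.

Boundary ∂_1: C_1 → C_0 sends each edge [p,q] (with p < q) to q − p.
As a 6×12 matrix over Z this has rank 5, with invariant factors (1,1,1,1,1).

The boundary map ∂_2: C_2 → C_1 sends each 2-simplex [p,q,r] to [q,r] − [p,r] + [p,q]. For instance
  ∂BFG = FG − BG + BF,
  ∂AEG = EG − AG + AE.
The 12×8 boundary matrix has rank 7 and Smith normal form diag(1,1,1,1,1,1,1).

From H_k ≅ ker(∂_k) / im(∂_{k+1}) we obtain:

  H_2: rank ker ∂_2 − rank ∂_3 = (8 − 7) − 0 = 1, and there is no ∂_3, so H_2 = Z.

H_2 = Z.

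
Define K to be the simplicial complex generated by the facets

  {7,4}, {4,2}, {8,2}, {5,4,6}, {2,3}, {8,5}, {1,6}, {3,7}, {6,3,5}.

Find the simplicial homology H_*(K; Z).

Take the total order 1 < 2 < 3 < 4 < 5 < 6 < 7 < 8 on the vertex set. Then K (dimension 2) consists of the simplices:

  0-simplices (8): [1], [2], [3], [4], [5], [6], [7], [8]
  1-simplices (12): [1,6], [2,3], [2,4], [2,8], [3,5], [3,6], [3,7], [4,5], [4,6], [4,7], [5,6], [5,8]
  2-simplices (2): [3,5,6], [4,5,6]

Hence C_0 ≅ Z^8, C_1 ≅ Z^12, C_2 ≅ Z^2.

The boundary map ∂_1: C_1 → C_0 sends each edge [p,q] (with p < q) to q − p. For instance
  ∂[2,4] = [4] − [2].
The resulting 8×12 matrix has rank 7, and its Smith normal form has invariant factors (1,1,1,1,1,1,1).

∂_2: C_2 → C_1 sends each 2-simplex [p,q,r] to [q,r] − [p,r] + [p,q]. For instance
  ∂[4,5,6] = [5,6] − [4,6] + [4,5],
  ∂[3,5,6] = [5,6] − [3,6] + [3,5].
This gives a 12×2 integer matrix of rank 2; reducing to Smith normal form yields diagonal entries (1,1).

Reading off H_k = ker ∂_k / im ∂_{k+1}:

  H_0: rank C_0 − rank ∂_1 = 8 − 7 = 1, and the invariant factors of ∂_1 are all 1, so H_0 ≅ Z.
  H_1: rank ker ∂_1 − rank ∂_2 = (12 − 7) − 2 = 3, and the invariant factors of ∂_2 are all 1, so H_1 ≅ Z^3.
  H_2: rank ker ∂_2 − rank ∂_3 = (2 − 2) − 0 = 0, and there is no ∂_3, so H_2 ≅ 0.

As a check, the Euler characteristic is 8 − 12 + 2 = -2, which agrees with 1 − 3 + 0 = -2.

H_0 ≅ Z,  H_1 ≅ Z^3,  H_2 = 0.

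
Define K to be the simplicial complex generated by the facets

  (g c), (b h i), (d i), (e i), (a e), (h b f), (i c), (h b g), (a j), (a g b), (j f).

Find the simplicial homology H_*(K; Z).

Take the total order a < b < c < d < e < f < g < h < i < j on the vertex set. Then K (dimension 2) consists of the simplices:

  0-simplices (10): a, b, c, d, e, f, g, h, i, j
  1-simplices (16): ab, ae, ag, aj, bf, bg, bh, bi, cg, ci, di, ei, fh, fj, gh, hi
  2-simplices (4): abg, bfh, bgh, bhi

giving chain groups C_0 ≅ Z^10, C_1 ≅ Z^16, C_2 ≅ Z^4.

∂_1: C_1 → C_0 is given by ∂[p,q] = [q] − [p]. For instance
  ∂bf = f − b.
The resulting 10×16 matrix has rank 9, and its Smith normal form has invariant factors (1,1,1,1,1,1,1,1,1).

The boundary map ∂_2: C_2 → C_1 maps a triangle to the signed sum of its edges. For instance
  ∂bgh = gh − bh + bg,
  ∂bfh = fh − bh + bf.
The 16×4 boundary matrix has rank 4 and Smith normal form diag(1,1,1,1).

Reading off H_k = ker ∂_k / im ∂_{k+1}:

  H_0: rank C_0 − rank ∂_1 = 10 − 9 = 1, and the invariant factors of ∂_1 are all 1, so H_0 ≅ Z.
  H_1: rank ker ∂_1 − rank ∂_2 = (16 − 9) − 4 = 3, and the invariant factors of ∂_2 are all 1, so H_1 ≅ Z^3.
  H_2: rank ker ∂_2 − rank ∂_3 = (4 − 4) − 0 = 0, and there is no ∂_3, so H_2 ≅ 0.

H_0 ≅ Z,  H_1 ≅ Z^3,  H_2 = 0.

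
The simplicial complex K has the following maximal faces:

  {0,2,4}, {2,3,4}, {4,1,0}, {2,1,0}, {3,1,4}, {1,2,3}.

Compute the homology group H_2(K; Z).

Order the vertices as 0 < 1 < 2 < 3 < 4. Listing each simplex with vertices in this order, K has dimension 2 with simplices:

  0-simplices (5): [0], [1], [2], [3], [4]
  1-simplices (9): [0,1], [0,2], [0,4], [1,2], [1,3], [1,4], [2,3], [2,4], [3,4]
  2-simplices (6): [0,1,2], [0,1,4], [0,2,4], [1,2,3], [1,3,4], [2,3,4]

Hence C_0 ≅ Z^5, C_1 ≅ Z^9, C_2 ≅ Z^6.

Boundary ∂_1: C_1 → C_0 is given by ∂[p,q] = [q] − [p]. For instance
  ∂[3,4] = [4] − [3].
The resulting 5×9 matrix has rank 4, and its Smith normal form has invariant factors (1,1,1,1).

∂_2: C_2 → C_1 sends each 2-simplex [p,q,r] to [q,r] − [p,r] + [p,q]. For instance
  ∂[1,3,4] = [3,4] − [1,4] + [1,3],
  ∂[0,1,2] = [1,2] − [0,2] + [0,1].
The 9×6 boundary matrix has rank 5 and Smith normal form diag(1,1,1,1,1).

Reading off H_k = ker ∂_k / im ∂_{k+1}:

  H_2: rank ker ∂_2 − rank ∂_3 = (6 − 5) − 0 = 1, and there is no ∂_3, so H_2 ≅ Z.

H_2 ≅ Z.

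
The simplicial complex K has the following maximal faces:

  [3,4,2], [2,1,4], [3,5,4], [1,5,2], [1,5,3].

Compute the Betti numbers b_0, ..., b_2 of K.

b_0 = 1, b_1 = 1, b_2 = 0.

Order the vertices as 1 < 2 < 3 < 4 < 5. Listing each simplex with vertices in this order, K has dimension 2 with simplices:

  0-simplices (5): [1], [2], [3], [4], [5]
  1-simplices (10): [1,2], [1,3], [1,4], [1,5], [2,3], [2,4], [2,5], [3,4], [3,5], [4,5]
  2-simplices (5): [1,2,4], [1,2,5], [1,3,5], [2,3,4], [3,4,5]

giving chain groups C_0 ≅ Z^5, C_1 ≅ Z^10, C_2 ≅ Z^5.

The boundary map ∂_1: C_1 → C_0 is given by ∂[p,q] = [q] − [p]. For instance
  ∂[3,5] = [5] − [3].
This gives a 5×10 integer matrix of rank 4; reducing to Smith normal form yields diagonal entries (1,1,1,1).

Boundary ∂_2: C_2 → C_1 maps a triangle to the signed sum of its edges. For instance
  ∂[2,3,4] = [3,4] − [2,4] + [2,3],
  ∂[3,4,5] = [4,5] − [3,5] + [3,4].
As a 10×5 matrix over Z this has rank 5, with invariant factors (1,1,1,1,1).

Computing H_k = (kernel of ∂_k) / (image of ∂_{k+1}):

  H_0: rank C_0 − rank ∂_1 = 5 − 4 = 1, and the invariant factors of ∂_1 are all 1, so H_0 = Z.
  H_1: rank ker ∂_1 − rank ∂_2 = (10 − 4) − 5 = 1, and the invariant factors of ∂_2 are all 1, so H_1 = Z.
  H_2: rank ker ∂_2 − rank ∂_3 = (5 − 5) − 0 = 0, and there is no ∂_3, so H_2 = 0.

Hence the Betti numbers are b_0 = 1, b_1 = 1, b_2 = 0.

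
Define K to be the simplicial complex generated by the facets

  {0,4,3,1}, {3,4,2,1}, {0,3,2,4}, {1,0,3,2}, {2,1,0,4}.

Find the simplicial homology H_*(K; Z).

Take the total order 0 < 1 < 2 < 3 < 4 on the vertex set. Then K (dimension 3) consists of the simplices:

  0-simplices (5): [0], [1], [2], [3], [4]
  1-simplices (10): [0,1], [0,2], [0,3], [0,4], [1,2], [1,3], [1,4], [2,3], [2,4], [3,4]
  2-simplices (10): [0,1,2], [0,1,3], [0,1,4], [0,2,3], [0,2,4], [0,3,4], [1,2,3], [1,2,4], [1,3,4], [2,3,4]
  3-simplices (5): [0,1,2,3], [0,1,2,4], [0,1,3,4], [0,2,3,4], [1,2,3,4]

so the chain groups are C_0 ≅ Z^5, C_1 ≅ Z^10, C_2 ≅ Z^10, C_3 ≅ Z^5.

∂_1: C_1 → C_0 sends each edge [p,q] (with p < q) to q − p. For instance
  ∂[1,4] = [4] − [1].
The resulting 5×10 matrix has rank 4, and its Smith normal form has invariant factors (1,1,1,1).

The boundary map ∂_2: C_2 → C_1 sends each 2-simplex [p,q,r] to [q,r] − [p,r] + [p,q]. For instance
  ∂[2,3,4] = [3,4] − [2,4] + [2,3],
  ∂[0,2,4] = [2,4] − [0,4] + [0,2].
The 10×10 boundary matrix has rank 6 and Smith normal form diag(1,1,1,1,1,1).

Boundary ∂_3: C_3 → C_2 sends each 3-simplex σ to the alternating sum Σ_i (−1)^i (σ with its i-th vertex removed). For instance
  ∂[0,1,3,4] = [1,3,4] − [0,3,4] + [0,1,4] − [0,1,3],
  ∂[0,2,3,4] = [2,3,4] − [0,3,4] + [0,2,4] − [0,2,3].
The 10×5 boundary matrix has rank 4 and Smith normal form diag(1,1,1,1).

Computing H_k = (kernel of ∂_k) / (image of ∂_{k+1}):

  H_0: rank C_0 − rank ∂_1 = 5 − 4 = 1, and the invariant factors of ∂_1 are all 1, so H_0 = Z.
  H_1: rank ker ∂_1 − rank ∂_2 = (10 − 4) − 6 = 0, and the invariant factors of ∂_2 are all 1, so H_1 = 0.
  H_2: rank ker ∂_2 − rank ∂_3 = (10 − 6) − 4 = 0, and the invariant factors of ∂_3 are all 1, so H_2 = 0.
  H_3: rank ker ∂_3 − rank ∂_4 = (5 − 4) − 0 = 1, and there is no ∂_4, so H_3 = Z.

(K is a triangulation of the 3-sphere S^3.)

H_0 ≅ Z,  H_1 = 0,  H_2 = 0,  H_3 ≅ Z.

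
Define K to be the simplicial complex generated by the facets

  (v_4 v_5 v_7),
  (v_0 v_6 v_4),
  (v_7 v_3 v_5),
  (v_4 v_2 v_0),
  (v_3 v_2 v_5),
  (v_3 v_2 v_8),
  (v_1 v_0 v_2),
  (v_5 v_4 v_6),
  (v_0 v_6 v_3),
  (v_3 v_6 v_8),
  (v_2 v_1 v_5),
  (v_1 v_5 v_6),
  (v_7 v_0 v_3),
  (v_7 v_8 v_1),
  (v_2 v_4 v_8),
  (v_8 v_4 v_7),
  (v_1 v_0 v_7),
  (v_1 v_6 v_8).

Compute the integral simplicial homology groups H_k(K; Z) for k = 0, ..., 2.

H_0 ≅ Z,  H_1 ≅ Z^2,  H_2 ≅ Z.

Order the vertices as v_0 < v_1 < v_2 < v_3 < v_4 < v_5 < v_6 < v_7 < v_8. Listing each simplex with vertices in this order, K has dimension 2 with simplices:

  0-simplices (9): [v_0], [v_1], [v_2], [v_3], [v_4], [v_5], [v_6], [v_7], [v_8]
  1-simplices (27): (27 of them)
  2-simplices (18): (18 of them)

Hence C_0 ≅ Z^9, C_1 ≅ Z^27, C_2 ≅ Z^18.

The boundary map ∂_1: C_1 → C_0 is given by ∂[p,q] = [q] − [p]. For instance
  ∂[v_7,v_8] = [v_8] − [v_7].
The resulting 9×27 matrix has rank 8, and its Smith normal form has invariant factors (1,1,1,1,1,1,1,1).

∂_2: C_2 → C_1 acts by ∂[p,q,r] = [q,r] − [p,r] + [p,q]. For instance
  ∂[v_0,v_4,v_6] = [v_4,v_6] − [v_0,v_6] + [v_0,v_4],
  ∂[v_0,v_2,v_4] = [v_2,v_4] − [v_0,v_4] + [v_0,v_2].
The 27×18 boundary matrix has rank 17 and Smith normal form diag(1,1,1,1,1,1,1,1,1,1,1,1,1,1,1,1,1).

Reading off H_k = ker ∂_k / im ∂_{k+1}:

  H_0: rank C_0 − rank ∂_1 = 9 − 8 = 1, and the invariant factors of ∂_1 are all 1, so H_0 ≅ Z.
  H_1: rank ker ∂_1 − rank ∂_2 = (27 − 8) − 17 = 2, and the invariant factors of ∂_2 are all 1, so H_1 ≅ Z^2.
  H_2: rank ker ∂_2 − rank ∂_3 = (18 − 17) − 0 = 1, and there is no ∂_3, so H_2 ≅ Z.

As a check, the Euler characteristic is 9 − 27 + 18 = 0, which agrees with 1 − 2 + 1 = 0.
(K is a triangulation of the torus T^2.)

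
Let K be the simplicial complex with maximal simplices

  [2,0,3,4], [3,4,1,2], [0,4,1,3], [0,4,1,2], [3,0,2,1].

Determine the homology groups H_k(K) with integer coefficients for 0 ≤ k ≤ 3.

Fix the vertex order 0 < 1 < 2 < 3 < 4 and write every simplex with vertices in increasing order. Then dim K = 3 and the simplices of K are:

  0-simplices (5): [0], [1], [2], [3], [4]
  1-simplices (10): [0,1], [0,2], [0,3], [0,4], [1,2], [1,3], [1,4], [2,3], [2,4], [3,4]
  2-simplices (10): [0,1,2], [0,1,3], [0,1,4], [0,2,3], [0,2,4], [0,3,4], [1,2,3], [1,2,4], [1,3,4], [2,3,4]
  3-simplices (5): [0,1,2,3], [0,1,2,4], [0,1,3,4], [0,2,3,4], [1,2,3,4]

so the chain groups are C_0 ≅ Z^5, C_1 ≅ Z^10, C_2 ≅ Z^10, C_3 ≅ Z^5.

∂_1: C_1 → C_0 sends each edge [p,q] (with p < q) to q − p. For instance
  ∂[1,4] = [4] − [1].
The resulting 5×10 matrix has rank 4, and its Smith normal form has invariant factors (1,1,1,1).

Boundary ∂_2: C_2 → C_1 sends each 2-simplex [p,q,r] to [q,r] − [p,r] + [p,q]. For instance
  ∂[0,3,4] = [3,4] − [0,4] + [0,3],
  ∂[0,2,3] = [2,3] − [0,3] + [0,2].
This gives a 10×10 integer matrix of rank 6; reducing to Smith normal form yields diagonal entries (1,1,1,1,1,1).

∂_3: C_3 → C_2 sends each 3-simplex σ to the alternating sum Σ_i (−1)^i (σ with its i-th vertex removed). For instance
  ∂[0,1,2,4] = [1,2,4] − [0,2,4] + [0,1,4] − [0,1,2],
  ∂[0,1,3,4] = [1,3,4] − [0,3,4] + [0,1,4] − [0,1,3].
The resulting 10×5 matrix has rank 4, and its Smith normal form has invariant factors (1,1,1,1).

Now H_k = ker ∂_k / im ∂_{k+1}, so:

  H_0: rank C_0 − rank ∂_1 = 5 − 4 = 1, and the invariant factors of ∂_1 are all 1, so H_0 ≅ Z.
  H_1: rank ker ∂_1 − rank ∂_2 = (10 − 4) − 6 = 0, and the invariant factors of ∂_2 are all 1, so H_1 ≅ 0.
  H_2: rank ker ∂_2 − rank ∂_3 = (10 − 6) − 4 = 0, and the invariant factors of ∂_3 are all 1, so H_2 ≅ 0.
  H_3: rank ker ∂_3 − rank ∂_4 = (5 − 4) − 0 = 1, and there is no ∂_4, so H_3 ≅ Z.

(K is a triangulation of the 3-sphere S^3.)

H_0 ≅ Z,  H_1 = 0,  H_2 = 0,  H_3 ≅ Z.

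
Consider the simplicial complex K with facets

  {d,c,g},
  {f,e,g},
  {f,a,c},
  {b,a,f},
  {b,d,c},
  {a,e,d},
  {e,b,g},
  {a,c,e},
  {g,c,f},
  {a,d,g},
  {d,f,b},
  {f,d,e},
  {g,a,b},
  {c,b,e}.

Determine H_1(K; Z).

K has 7 vertices, 21 edges, 14 triangles.
rank ∂_1 = 6, rank ∂_2 = 13 ⇒ b_1 = 21 − 6 − 13 = 2; all invariant factors of ∂_2 are 1 so no torsion. So H_1 ≅ Z^2.

H_1 ≅ Z^2.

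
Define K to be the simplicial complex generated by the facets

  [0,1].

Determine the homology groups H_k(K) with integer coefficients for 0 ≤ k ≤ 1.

H_0 = Z,  H_1 = 0.

Fix the vertex order 0 < 1 and write every simplex with vertices in increasing order. Then dim K = 1 and the simplices of K are:

  0-simplices (2): [0], [1]
  1-simplices (1): [0,1]

so the chain groups are C_0 ≅ Z^2, C_1 ≅ Z^1.

∂_1: C_1 → C_0 maps an edge to its endpoints' difference, ∂[p,q] = q − p.
As a 2×1 matrix over Z this has rank 1, with invariant factors (1).

From H_k ≅ ker(∂_k) / im(∂_{k+1}) we obtain:

  H_0: rank C_0 − rank ∂_1 = 2 − 1 = 1, and the invariant factors of ∂_1 are all 1, so H_0 = Z.
  H_1: rank ker ∂_1 − rank ∂_2 = (1 − 1) − 0 = 0, and there is no ∂_2, so H_1 = 0.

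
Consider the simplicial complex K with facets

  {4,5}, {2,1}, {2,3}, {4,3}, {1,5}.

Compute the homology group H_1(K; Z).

K has 5 vertices, 5 edges.
rank ∂_1 = 4, rank ∂_2 = 0 ⇒ b_1 = 5 − 4 − 0 = 1. So H_1 = Z.

H_1 = Z.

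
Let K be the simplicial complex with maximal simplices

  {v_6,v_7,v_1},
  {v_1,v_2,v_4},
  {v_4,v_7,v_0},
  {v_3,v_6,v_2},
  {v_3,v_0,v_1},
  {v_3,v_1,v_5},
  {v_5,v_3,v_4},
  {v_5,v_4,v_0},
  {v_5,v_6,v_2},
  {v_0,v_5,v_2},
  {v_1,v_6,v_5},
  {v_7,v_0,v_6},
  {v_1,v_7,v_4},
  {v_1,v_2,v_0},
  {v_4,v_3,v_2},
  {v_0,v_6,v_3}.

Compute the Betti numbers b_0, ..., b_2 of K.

K has 8 vertices, 24 edges, 16 triangles.
rank ∂_0 = 0, rank ∂_1 = 7 ⇒ b_0 = 8 − 0 − 7 = 1; all invariant factors of ∂_1 are 1 so no torsion. So H_0 ≅ Z.
rank ∂_1 = 7, rank ∂_2 = 15 ⇒ b_1 = 24 − 7 − 15 = 2; all invariant factors of ∂_2 are 1 so no torsion. So H_1 ≅ Z^2.
rank ∂_2 = 15, rank ∂_3 = 0 ⇒ b_2 = 16 − 15 − 0 = 1. So H_2 ≅ Z.

b_0 = 1, b_1 = 2, b_2 = 1.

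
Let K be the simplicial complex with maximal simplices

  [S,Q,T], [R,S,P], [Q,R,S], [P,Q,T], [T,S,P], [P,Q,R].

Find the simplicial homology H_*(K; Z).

H_0 = Z,  H_1 = 0,  H_2 = Z.

K has 5 vertices, 9 edges, 6 triangles.
rank ∂_0 = 0, rank ∂_1 = 4 ⇒ b_0 = 5 − 0 − 4 = 1; all invariant factors of ∂_1 are 1 so no torsion. So H_0 = Z.
rank ∂_1 = 4, rank ∂_2 = 5 ⇒ b_1 = 9 − 4 − 5 = 0; all invariant factors of ∂_2 are 1 so no torsion. So H_1 = 0.
rank ∂_2 = 5, rank ∂_3 = 0 ⇒ b_2 = 6 − 5 − 0 = 1. So H_2 = Z.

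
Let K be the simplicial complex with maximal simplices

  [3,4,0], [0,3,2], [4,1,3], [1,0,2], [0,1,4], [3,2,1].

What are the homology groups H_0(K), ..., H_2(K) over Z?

Order the vertices as 0 < 1 < 2 < 3 < 4. Listing each simplex with vertices in this order, K has dimension 2 with simplices:

  0-simplices (5): [0], [1], [2], [3], [4]
  1-simplices (9): [0,1], [0,2], [0,3], [0,4], [1,2], [1,3], [1,4], [2,3], [3,4]
  2-simplices (6): [0,1,2], [0,1,4], [0,2,3], [0,3,4], [1,2,3], [1,3,4]

so the chain groups are C_0 ≅ Z^5, C_1 ≅ Z^9, C_2 ≅ Z^6.

Boundary ∂_1: C_1 → C_0 sends each edge [p,q] (with p < q) to q − p. For instance
  ∂[1,4] = [4] − [1].
As a 5×9 matrix over Z this has rank 4, with invariant factors (1,1,1,1).

∂_2: C_2 → C_1 sends each 2-simplex [p,q,r] to [q,r] − [p,r] + [p,q]. For instance
  ∂[0,1,2] = [1,2] − [0,2] + [0,1],
  ∂[1,2,3] = [2,3] − [1,3] + [1,2].
This gives a 9×6 integer matrix of rank 5; reducing to Smith normal form yields diagonal entries (1,1,1,1,1).

Now H_k = ker ∂_k / im ∂_{k+1}, so:

  H_0: rank C_0 − rank ∂_1 = 5 − 4 = 1, and the invariant factors of ∂_1 are all 1, so H_0 ≅ Z.
  H_1: rank ker ∂_1 − rank ∂_2 = (9 − 4) − 5 = 0, and the invariant factors of ∂_2 are all 1, so H_1 ≅ 0.
  H_2: rank ker ∂_2 − rank ∂_3 = (6 − 5) − 0 = 1, and there is no ∂_3, so H_2 ≅ Z.

H_0 = Z,  H_1 = 0,  H_2 = Z.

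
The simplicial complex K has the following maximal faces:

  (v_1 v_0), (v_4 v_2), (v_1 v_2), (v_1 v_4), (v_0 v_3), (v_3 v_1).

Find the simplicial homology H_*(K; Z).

H_0 = Z,  H_1 = Z^2.

Fix the vertex order v_0 < v_1 < v_2 < v_3 < v_4 and write every simplex with vertices in increasing order. Then dim K = 1 and the simplices of K are:

  0-simplices (5): [v_0], [v_1], [v_2], [v_3], [v_4]
  1-simplices (6): [v_0,v_1], [v_0,v_3], [v_1,v_2], [v_1,v_3], [v_1,v_4], [v_2,v_4]

Hence C_0 ≅ Z^5, C_1 ≅ Z^6.

The boundary map ∂_1: C_1 → C_0 sends each edge [p,q] (with p < q) to q − p.
As a 5×6 matrix over Z this has rank 4, with invariant factors (1,1,1,1).

Now H_k = ker ∂_k / im ∂_{k+1}, so:

  H_0: rank C_0 − rank ∂_1 = 5 − 4 = 1, and the invariant factors of ∂_1 are all 1, so H_0 = Z.
  H_1: rank ker ∂_1 − rank ∂_2 = (6 − 4) − 0 = 2, and there is no ∂_2, so H_1 = Z^2.

(K is a triangulation of a wedge of 2 circles.)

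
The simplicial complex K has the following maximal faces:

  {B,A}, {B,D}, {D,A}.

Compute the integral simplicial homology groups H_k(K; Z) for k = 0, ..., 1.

H_0 = Z,  H_1 = Z.

Fix the vertex order A < B < D and write every simplex with vertices in increasing order. Then dim K = 1 and the simplices of K are:

  0-simplices (3): A, B, D
  1-simplices (3): AB, AD, BD

giving chain groups C_0 ≅ Z^3, C_1 ≅ Z^3.

Boundary ∂_1: C_1 → C_0 sends each edge [p,q] (with p < q) to q − p. For instance
  ∂AB = B − A.
This gives a 3×3 integer matrix of rank 2; reducing to Smith normal form yields diagonal entries (1,1).

Computing H_k = (kernel of ∂_k) / (image of ∂_{k+1}):

  H_0: rank C_0 − rank ∂_1 = 3 − 2 = 1, and the invariant factors of ∂_1 are all 1, so H_0 ≅ Z.
  H_1: rank ker ∂_1 − rank ∂_2 = (3 − 2) − 0 = 1, and there is no ∂_2, so H_1 ≅ Z.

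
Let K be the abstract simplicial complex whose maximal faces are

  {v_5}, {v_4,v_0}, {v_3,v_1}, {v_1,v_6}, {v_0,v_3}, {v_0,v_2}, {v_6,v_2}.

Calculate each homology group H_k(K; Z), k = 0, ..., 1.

We work with the vertex ordering v_0 < v_1 < v_2 < v_3 < v_4 < v_5 < v_6. The simplices of K, each written with vertices in increasing order, are:

  0-simplices (7): [v_0], [v_1], [v_2], [v_3], [v_4], [v_5], [v_6]
  1-simplices (6): [v_0,v_2], [v_0,v_3], [v_0,v_4], [v_1,v_3], [v_1,v_6], [v_2,v_6]

giving chain groups C_0 ≅ Z^7, C_1 ≅ Z^6.

The boundary map ∂_1: C_1 → C_0 sends each edge [p,q] (with p < q) to q − p.
The 7×6 boundary matrix has rank 5 and Smith normal form diag(1,1,1,1,1).

From H_k ≅ ker(∂_k) / im(∂_{k+1}) we obtain:

  H_0: rank C_0 − rank ∂_1 = 7 − 5 = 2, and the invariant factors of ∂_1 are all 1, so H_0 = Z^2.
  H_1: rank ker ∂_1 − rank ∂_2 = (6 − 5) − 0 = 1, and there is no ∂_2, so H_1 = Z.

As a check, the Euler characteristic is 7 − 6 = 1, which agrees with 2 − 1 = 1.

H_0 = Z^2,  H_1 = Z.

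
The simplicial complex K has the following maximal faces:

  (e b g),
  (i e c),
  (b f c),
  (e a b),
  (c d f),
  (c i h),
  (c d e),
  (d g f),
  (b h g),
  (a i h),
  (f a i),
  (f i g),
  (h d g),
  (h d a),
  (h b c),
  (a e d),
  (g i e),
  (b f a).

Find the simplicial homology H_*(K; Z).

We work with the vertex ordering a < b < c < d < e < f < g < h < i. The simplices of K, each written with vertices in increasing order, are:

  0-simplices (9): a, b, c, d, e, f, g, h, i
  1-simplices (27): ab, ad, ae, af, ah, ai, bc, be, bf, bg, bh, cd, ce, cf, ch, ci, de, df, dg, dh, eg, ei, fg, fi, gh, gi, hi
  2-simplices (18): abe, abf, ade, adh, afi, ahi, bcf, bch, beg, bgh, cde, cdf, cei, chi, dfg, dgh, egi, fgi

so the chain groups are C_0 ≅ Z^9, C_1 ≅ Z^27, C_2 ≅ Z^18.

∂_1: C_1 → C_0 is given by ∂[p,q] = [q] − [p].
The 9×27 boundary matrix has rank 8 and Smith normal form diag(1,1,1,1,1,1,1,1).

∂_2: C_2 → C_1 acts by ∂[p,q,r] = [q,r] − [p,r] + [p,q]. For instance
  ∂dfg = fg − dg + df,
  ∂chi = hi − ci + ch.
This gives a 27×18 integer matrix of rank 17; reducing to Smith normal form yields diagonal entries (1,1,1,1,1,1,1,1,1,1,1,1,1,1,1,1,1).

Computing H_k = (kernel of ∂_k) / (image of ∂_{k+1}):

  H_0: rank C_0 − rank ∂_1 = 9 − 8 = 1, and the invariant factors of ∂_1 are all 1, so H_0 = Z.
  H_1: rank ker ∂_1 − rank ∂_2 = (27 − 8) − 17 = 2, and the invariant factors of ∂_2 are all 1, so H_1 = Z^2.
  H_2: rank ker ∂_2 − rank ∂_3 = (18 − 17) − 0 = 1, and there is no ∂_3, so H_2 = Z.

H_0 ≅ Z,  H_1 ≅ Z^2,  H_2 ≅ Z.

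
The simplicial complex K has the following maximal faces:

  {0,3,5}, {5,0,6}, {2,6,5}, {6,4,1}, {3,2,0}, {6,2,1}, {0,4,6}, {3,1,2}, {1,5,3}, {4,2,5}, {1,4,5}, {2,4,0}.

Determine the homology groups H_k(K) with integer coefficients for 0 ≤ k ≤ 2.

Order the vertices as 0 < 1 < 2 < 3 < 4 < 5 < 6. Listing each simplex with vertices in this order, K has dimension 2 with simplices:

  0-simplices (7): [0], [1], [2], [3], [4], [5], [6]
  1-simplices (18): [0,2], [0,3], [0,4], [0,5], [0,6], [1,2], [1,3], [1,4], [1,5], [1,6], [2,3], [2,4], [2,5], [2,6], [3,5], [4,5], [4,6], [5,6]
  2-simplices (12): [0,2,3], [0,2,4], [0,3,5], [0,4,6], [0,5,6], [1,2,3], [1,2,6], [1,3,5], [1,4,5], [1,4,6], [2,4,5], [2,5,6]

giving chain groups C_0 ≅ Z^7, C_1 ≅ Z^18, C_2 ≅ Z^12.

The boundary map ∂_1: C_1 → C_0 sends each edge [p,q] (with p < q) to q − p.
The 7×18 boundary matrix has rank 6 and Smith normal form diag(1,1,1,1,1,1).

The boundary map ∂_2: C_2 → C_1 maps a triangle to the signed sum of its edges. For instance
  ∂[2,4,5] = [4,5] − [2,5] + [2,4],
  ∂[0,5,6] = [5,6] − [0,6] + [0,5].
The 18×12 boundary matrix has rank 12 and Smith normal form diag(1,1,1,1,1,1,1,1,1,1,1,2).

Computing H_k = (kernel of ∂_k) / (image of ∂_{k+1}):

  H_0: rank C_0 − rank ∂_1 = 7 − 6 = 1, and the invariant factors of ∂_1 are all 1, so H_0 = Z.
  H_1: rank ker ∂_1 − rank ∂_2 = (18 − 6) − 12 = 0, and ∂_2 has invariant factor 2 > 1, so H_1 = Z/2.
  H_2: rank ker ∂_2 − rank ∂_3 = (12 − 12) − 0 = 0, and there is no ∂_3, so H_2 = 0.

H_0 = Z,  H_1 = Z/2,  H_2 = 0.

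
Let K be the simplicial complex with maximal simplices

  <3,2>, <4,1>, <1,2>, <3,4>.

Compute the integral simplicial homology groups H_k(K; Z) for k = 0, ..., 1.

H_0 = Z,  H_1 = Z.

Fix the vertex order 1 < 2 < 3 < 4 and write every simplex with vertices in increasing order. Then dim K = 1 and the simplices of K are:

  0-simplices (4): [1], [2], [3], [4]
  1-simplices (4): [1,2], [1,4], [2,3], [3,4]

Hence C_0 ≅ Z^4, C_1 ≅ Z^4.

Boundary ∂_1: C_1 → C_0 is given by ∂[p,q] = [q] − [p].
As a 4×4 matrix over Z this has rank 3, with invariant factors (1,1,1).

Now H_k = ker ∂_k / im ∂_{k+1}, so:

  H_0: rank C_0 − rank ∂_1 = 4 − 3 = 1, and the invariant factors of ∂_1 are all 1, so H_0 ≅ Z.
  H_1: rank ker ∂_1 − rank ∂_2 = (4 − 3) − 0 = 1, and there is no ∂_2, so H_1 ≅ Z.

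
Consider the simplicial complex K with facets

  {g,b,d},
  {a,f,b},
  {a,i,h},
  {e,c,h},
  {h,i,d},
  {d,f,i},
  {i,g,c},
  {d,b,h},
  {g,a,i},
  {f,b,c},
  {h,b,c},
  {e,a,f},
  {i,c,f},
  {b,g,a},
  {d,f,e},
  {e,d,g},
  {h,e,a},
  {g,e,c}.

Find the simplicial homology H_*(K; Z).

K has 9 vertices, 27 edges, 18 triangles.
rank ∂_0 = 0, rank ∂_1 = 8 ⇒ b_0 = 9 − 0 − 8 = 1; all invariant factors of ∂_1 are 1 so no torsion. So H_0 = Z.
rank ∂_1 = 8, rank ∂_2 = 17 ⇒ b_1 = 27 − 8 − 17 = 2; all invariant factors of ∂_2 are 1 so no torsion. So H_1 = Z^2.
rank ∂_2 = 17, rank ∂_3 = 0 ⇒ b_2 = 18 − 17 − 0 = 1. So H_2 = Z.

H_0 = Z,  H_1 = Z^2,  H_2 = Z.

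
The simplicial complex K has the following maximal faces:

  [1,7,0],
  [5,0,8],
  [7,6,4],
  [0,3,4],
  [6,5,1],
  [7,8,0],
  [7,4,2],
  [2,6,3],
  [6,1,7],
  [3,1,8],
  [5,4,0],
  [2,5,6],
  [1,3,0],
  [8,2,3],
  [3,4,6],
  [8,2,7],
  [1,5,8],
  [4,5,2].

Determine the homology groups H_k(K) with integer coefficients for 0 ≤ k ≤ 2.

Order the vertices as 0 < 1 < 2 < 3 < 4 < 5 < 6 < 7 < 8. Listing each simplex with vertices in this order, K has dimension 2 with simplices:

  0-simplices (9): [0], [1], [2], [3], [4], [5], [6], [7], [8]
  1-simplices (27): (27 of them)
  2-simplices (18): [0,1,3], [0,1,7], [0,3,4], [0,4,5], [0,5,8], [0,7,8], [1,3,8], [1,5,6], [1,5,8], [1,6,7], [2,3,6], [2,3,8], [2,4,5], [2,4,7], [2,5,6], [2,7,8], [3,4,6], [4,6,7]

Hence C_0 ≅ Z^9, C_1 ≅ Z^27, C_2 ≅ Z^18.

∂_1: C_1 → C_0 sends each edge [p,q] (with p < q) to q − p. For instance
  ∂[3,8] = [8] − [3].
The 9×27 boundary matrix has rank 8 and Smith normal form diag(1,1,1,1,1,1,1,1).

The boundary map ∂_2: C_2 → C_1 acts by ∂[p,q,r] = [q,r] − [p,r] + [p,q]. For instance
  ∂[2,4,7] = [4,7] − [2,7] + [2,4],
  ∂[0,3,4] = [3,4] − [0,4] + [0,3].
This gives a 27×18 integer matrix of rank 18; reducing to Smith normal form yields diagonal entries (1,1,1,1,1,1,1,1,1,1,1,1,1,1,1,1,1,2).

Computing H_k = (kernel of ∂_k) / (image of ∂_{k+1}):

  H_0: rank C_0 − rank ∂_1 = 9 − 8 = 1, and the invariant factors of ∂_1 are all 1, so H_0 = Z.
  H_1: rank ker ∂_1 − rank ∂_2 = (27 − 8) − 18 = 1, and ∂_2 has invariant factor 2 > 1, so H_1 = Z ⊕ Z_2.
  H_2: rank ker ∂_2 − rank ∂_3 = (18 − 18) − 0 = 0, and there is no ∂_3, so H_2 = 0.

H_0 = Z,  H_1 = Z ⊕ Z_2,  H_2 = 0.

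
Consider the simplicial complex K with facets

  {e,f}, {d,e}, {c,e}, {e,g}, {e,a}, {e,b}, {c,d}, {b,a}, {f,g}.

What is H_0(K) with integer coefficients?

H_0 ≅ Z.

Fix the vertex order a < b < c < d < e < f < g and write every simplex with vertices in increasing order. Then dim K = 1 and the simplices of K are:

  0-simplices (7): a, b, c, d, e, f, g
  1-simplices (9): ab, ae, be, cd, ce, de, ef, eg, fg

giving chain groups C_0 ≅ Z^7, C_1 ≅ Z^9.

∂_1: C_1 → C_0 maps an edge to its endpoints' difference, ∂[p,q] = q − p. For instance
  ∂cd = d − c.
The 7×9 boundary matrix has rank 6 and Smith normal form diag(1,1,1,1,1,1).

Now H_k = ker ∂_k / im ∂_{k+1}, so:

  H_0: rank C_0 − rank ∂_1 = 7 − 6 = 1, and the invariant factors of ∂_1 are all 1, so H_0 = Z.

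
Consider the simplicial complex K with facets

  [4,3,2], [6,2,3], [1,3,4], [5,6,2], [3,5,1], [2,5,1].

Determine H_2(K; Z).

H_2 ≅ 0.

Order the vertices as 1 < 2 < 3 < 4 < 5 < 6. Listing each simplex with vertices in this order, K has dimension 2 with simplices:

  0-simplices (6): [1], [2], [3], [4], [5], [6]
  1-simplices (12): [1,2], [1,3], [1,4], [1,5], [2,3], [2,4], [2,5], [2,6], [3,4], [3,5], [3,6], [5,6]
  2-simplices (6): [1,2,5], [1,3,4], [1,3,5], [2,3,4], [2,3,6], [2,5,6]

Hence C_0 ≅ Z^6, C_1 ≅ Z^12, C_2 ≅ Z^6.

Boundary ∂_1: C_1 → C_0 maps an edge to its endpoints' difference, ∂[p,q] = q − p. For instance
  ∂[5,6] = [6] − [5].
The 6×12 boundary matrix has rank 5 and Smith normal form diag(1,1,1,1,1).

The boundary map ∂_2: C_2 → C_1 sends each 2-simplex [p,q,r] to [q,r] − [p,r] + [p,q]. For instance
  ∂[2,3,6] = [3,6] − [2,6] + [2,3],
  ∂[2,5,6] = [5,6] − [2,6] + [2,5].
The resulting 12×6 matrix has rank 6, and its Smith normal form has invariant factors (1,1,1,1,1,1).

From H_k ≅ ker(∂_k) / im(∂_{k+1}) we obtain:

  H_2: rank ker ∂_2 − rank ∂_3 = (6 − 6) − 0 = 0, and there is no ∂_3, so H_2 = 0.

(K is a triangulation of the cylinder S^1 x I.)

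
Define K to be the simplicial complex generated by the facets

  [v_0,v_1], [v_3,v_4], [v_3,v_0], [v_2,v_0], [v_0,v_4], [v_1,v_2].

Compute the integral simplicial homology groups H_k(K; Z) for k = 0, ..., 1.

Fix the vertex order v_0 < v_1 < v_2 < v_3 < v_4 and write every simplex with vertices in increasing order. Then dim K = 1 and the simplices of K are:

  0-simplices (5): [v_0], [v_1], [v_2], [v_3], [v_4]
  1-simplices (6): [v_0,v_1], [v_0,v_2], [v_0,v_3], [v_0,v_4], [v_1,v_2], [v_3,v_4]

Hence C_0 ≅ Z^5, C_1 ≅ Z^6.

The boundary map ∂_1: C_1 → C_0 maps an edge to its endpoints' difference, ∂[p,q] = q − p.
The 5×6 boundary matrix has rank 4 and Smith normal form diag(1,1,1,1).

Reading off H_k = ker ∂_k / im ∂_{k+1}:

  H_0: rank C_0 − rank ∂_1 = 5 − 4 = 1, and the invariant factors of ∂_1 are all 1, so H_0 ≅ Z.
  H_1: rank ker ∂_1 − rank ∂_2 = (6 − 4) − 0 = 2, and there is no ∂_2, so H_1 ≅ Z^2.

H_0 ≅ Z,  H_1 ≅ Z^2.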